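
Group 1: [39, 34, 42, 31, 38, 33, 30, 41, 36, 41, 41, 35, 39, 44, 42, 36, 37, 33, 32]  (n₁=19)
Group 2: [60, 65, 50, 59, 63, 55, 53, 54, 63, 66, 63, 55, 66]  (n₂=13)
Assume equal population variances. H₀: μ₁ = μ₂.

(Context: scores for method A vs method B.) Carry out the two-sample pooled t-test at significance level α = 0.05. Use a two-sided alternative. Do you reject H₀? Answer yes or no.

x̄₁=37.053, s₁=4.170, n₁=19
x̄₂=59.385, s₂=5.440, n₂=13
s_p² = [18·4.170² + 12·5.440²]/30 = 22.2675
SE = √(s_p²·(1/19+1/13)) = 1.6985
t = (37.053−59.385)/1.6985 = -13.1482
df = 30
p-value (two-sided) = 0.00000
At α=0.05: p < α → reject H₀

reject H₀: yes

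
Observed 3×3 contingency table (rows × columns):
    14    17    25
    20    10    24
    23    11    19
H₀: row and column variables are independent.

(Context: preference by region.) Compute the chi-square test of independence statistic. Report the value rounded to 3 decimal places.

Row totals [56, 54, 53], col totals [57, 38, 68], n=163
χ² = (14−19.58)²/19.58 + (17−13.06)²/13.06 + (25−23.36)²/23.36 + (20−18.88)²/18.88 + (10−12.59)²/12.59 + (24−22.53)²/22.53 + (23−18.53)²/18.53 + (11−12.36)²/12.36 + (19−22.11)²/22.11 = 5.2557
df = 4

test statistic = 5.256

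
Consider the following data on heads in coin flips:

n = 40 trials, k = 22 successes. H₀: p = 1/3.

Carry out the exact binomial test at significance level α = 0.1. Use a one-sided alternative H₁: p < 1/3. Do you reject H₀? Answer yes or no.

Exact binomial: n=40, k=22, p₀=1/3=0.3333
P(X≤22) from Σ C(n,i)·p₀^i·(1−p₀)^(n−i)
p-value (one-sided, H₁ less) = 0.99855
At α=0.1: p ≥ α → fail to reject H₀

reject H₀: no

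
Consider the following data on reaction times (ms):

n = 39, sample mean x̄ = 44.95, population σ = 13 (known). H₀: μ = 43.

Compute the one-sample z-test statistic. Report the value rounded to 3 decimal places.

SE = σ/√n = 13/√39 = 2.0817
z = (x̄−μ₀)/SE = (44.95−43)/2.0817 = 0.9367

test statistic = 0.937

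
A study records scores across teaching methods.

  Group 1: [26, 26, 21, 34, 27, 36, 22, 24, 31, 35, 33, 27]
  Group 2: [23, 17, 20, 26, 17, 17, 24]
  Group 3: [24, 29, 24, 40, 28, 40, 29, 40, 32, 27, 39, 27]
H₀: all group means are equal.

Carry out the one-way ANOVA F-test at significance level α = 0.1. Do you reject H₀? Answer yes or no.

reject H₀: yes

Group means [28.50, 20.57, 31.58], grand mean 27.903
SSB = Σnᵢ(x̄ᵢ−x̄)² = 543.079; SSW = ΣΣ(x−x̄ᵢ)² = 827.631
MSB = 543.079/2 = 271.5394; MSW = 827.631/28 = 29.5582
F = MSB/MSW = 9.1866
df = (2, 28)
p-value (upper-tail) = 0.00086
At α=0.1: p < α → reject H₀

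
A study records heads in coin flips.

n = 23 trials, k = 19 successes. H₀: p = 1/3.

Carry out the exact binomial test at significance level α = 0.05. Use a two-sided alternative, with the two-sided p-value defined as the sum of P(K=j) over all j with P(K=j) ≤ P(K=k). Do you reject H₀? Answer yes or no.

Exact binomial: n=23, k=19, p₀=1/3=0.3333
P(X=j) = C(n,j)·p₀^j·(1−p₀)^(n−j); p = Σ P(X=j) over j with P(X=j) ≤ P(X=19)
p-value (two-sided) = 0.00000
At α=0.05: p < α → reject H₀

reject H₀: yes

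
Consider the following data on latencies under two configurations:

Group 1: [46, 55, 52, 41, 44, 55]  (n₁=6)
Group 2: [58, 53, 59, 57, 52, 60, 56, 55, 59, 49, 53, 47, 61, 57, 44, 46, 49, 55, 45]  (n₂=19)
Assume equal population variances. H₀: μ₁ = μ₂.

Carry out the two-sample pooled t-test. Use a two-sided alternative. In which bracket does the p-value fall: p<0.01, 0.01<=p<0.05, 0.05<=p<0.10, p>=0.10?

x̄₁=48.833, s₁=5.981, n₁=6
x̄₂=53.421, s₂=5.368, n₂=19
s_p² = [5·5.981² + 18·5.368²]/23 = 30.3246
SE = √(s_p²·(1/6+1/19)) = 2.5788
t = (48.833−53.421)/2.5788 = -1.7790
df = 23
p-value (two-sided) = 0.08846
→ bracket: 0.05<=p<0.10

p-value bracket: 0.05<=p<0.10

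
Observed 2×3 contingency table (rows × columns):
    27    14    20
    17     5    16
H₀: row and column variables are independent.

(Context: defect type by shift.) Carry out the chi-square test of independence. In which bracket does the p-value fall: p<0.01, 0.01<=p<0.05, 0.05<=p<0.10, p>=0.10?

Row totals [61, 38], col totals [44, 19, 36], n=99
χ² = (27−27.11)²/27.11 + (14−11.71)²/11.71 + (20−22.18)²/22.18 + (17−16.89)²/16.89 + (5−7.29)²/7.29 + (16−13.82)²/13.82 = 1.7303
df = 2
p-value (upper-tail) = 0.42099
→ bracket: p>=0.10

p-value bracket: p>=0.10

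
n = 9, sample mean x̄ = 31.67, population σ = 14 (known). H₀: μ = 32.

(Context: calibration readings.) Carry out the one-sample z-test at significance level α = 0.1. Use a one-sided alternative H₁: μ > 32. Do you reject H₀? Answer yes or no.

reject H₀: no

SE = σ/√n = 14/√9 = 4.6667
z = (x̄−μ₀)/SE = (31.67−32)/4.6667 = -0.0707
p-value (one-sided, H₁ greater) = 0.52819
At α=0.1: p ≥ α → fail to reject H₀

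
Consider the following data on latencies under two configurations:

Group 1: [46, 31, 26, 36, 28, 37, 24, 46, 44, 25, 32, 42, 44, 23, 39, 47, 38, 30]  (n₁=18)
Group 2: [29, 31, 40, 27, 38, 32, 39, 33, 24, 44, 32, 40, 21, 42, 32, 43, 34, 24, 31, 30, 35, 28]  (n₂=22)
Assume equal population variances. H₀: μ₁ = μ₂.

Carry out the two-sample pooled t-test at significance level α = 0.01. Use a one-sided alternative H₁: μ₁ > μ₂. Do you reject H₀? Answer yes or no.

reject H₀: no

x̄₁=35.444, s₁=8.290, n₁=18
x̄₂=33.136, s₂=6.431, n₂=22
s_p² = [17·8.290² + 21·6.431²]/38 = 53.6062
SE = √(s_p²·(1/18+1/22)) = 2.3270
t = (35.444−33.136)/2.3270 = 0.9919
df = 38
p-value (one-sided, H₁ greater) = 0.16376
At α=0.01: p ≥ α → fail to reject H₀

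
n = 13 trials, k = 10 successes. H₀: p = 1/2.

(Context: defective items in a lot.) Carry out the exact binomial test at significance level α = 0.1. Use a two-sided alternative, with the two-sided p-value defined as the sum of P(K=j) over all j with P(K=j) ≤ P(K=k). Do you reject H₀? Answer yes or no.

Exact binomial: n=13, k=10, p₀=1/2=0.5000
P(X=j) = C(n,j)·p₀^j·(1−p₀)^(n−j); p = Σ P(X=j) over j with P(X=j) ≤ P(X=10)
p-value (two-sided) = 0.09229
At α=0.1: p < α → reject H₀

reject H₀: yes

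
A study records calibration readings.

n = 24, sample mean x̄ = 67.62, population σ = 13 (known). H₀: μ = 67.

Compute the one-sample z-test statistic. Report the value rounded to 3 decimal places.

test statistic = 0.234

SE = σ/√n = 13/√24 = 2.6536
z = (x̄−μ₀)/SE = (67.62−67)/2.6536 = 0.2336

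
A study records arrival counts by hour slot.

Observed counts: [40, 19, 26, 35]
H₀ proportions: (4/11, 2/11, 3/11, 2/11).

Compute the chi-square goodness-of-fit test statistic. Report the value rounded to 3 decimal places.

n = 120; E_i = n·p_i = [43.64, 21.82, 32.73, 21.82]
χ² = (40−43.64)²/43.64 + (19−21.82)²/21.82 + (26−32.73)²/32.73 + (35−21.82)²/21.82 = 10.0139
df = 3

test statistic = 10.014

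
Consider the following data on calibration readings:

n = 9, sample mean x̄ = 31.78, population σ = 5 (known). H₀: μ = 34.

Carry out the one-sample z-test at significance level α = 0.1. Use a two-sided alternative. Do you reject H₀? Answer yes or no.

SE = σ/√n = 5/√9 = 1.6667
z = (x̄−μ₀)/SE = (31.78−34)/1.6667 = -1.3320
p-value (two-sided) = 0.18286
At α=0.1: p ≥ α → fail to reject H₀

reject H₀: no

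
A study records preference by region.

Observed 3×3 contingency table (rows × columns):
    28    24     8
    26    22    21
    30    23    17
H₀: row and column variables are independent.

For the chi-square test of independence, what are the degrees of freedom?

degrees of freedom = 4

df = (r−1)(c−1) = (3−1)·(3−1) = 4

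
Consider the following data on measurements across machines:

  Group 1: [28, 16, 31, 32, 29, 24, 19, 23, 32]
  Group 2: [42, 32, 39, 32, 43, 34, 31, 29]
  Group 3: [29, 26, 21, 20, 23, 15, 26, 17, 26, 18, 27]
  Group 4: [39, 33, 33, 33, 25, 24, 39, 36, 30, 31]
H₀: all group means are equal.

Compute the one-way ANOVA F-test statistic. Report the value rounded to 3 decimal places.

test statistic = 11.757

Group means [26.00, 35.25, 22.55, 32.30], grand mean 28.605
SSB = Σnᵢ(x̄ᵢ−x̄)² = 954.752; SSW = ΣΣ(x−x̄ᵢ)² = 920.327
MSB = 954.752/3 = 318.2506; MSW = 920.327/34 = 27.0684
F = MSB/MSW = 11.7573
df = (3, 34)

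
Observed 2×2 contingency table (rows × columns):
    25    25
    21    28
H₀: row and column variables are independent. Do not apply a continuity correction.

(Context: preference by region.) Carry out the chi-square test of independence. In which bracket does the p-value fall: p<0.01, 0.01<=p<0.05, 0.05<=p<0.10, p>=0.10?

Row totals [50, 49], col totals [46, 53], n=99
χ² = (25−23.23)²/23.23 + (25−26.77)²/26.77 + (21−22.77)²/22.77 + (28−26.23)²/26.23 = 0.5076
df = 1
p-value (upper-tail) = 0.47618
→ bracket: p>=0.10

p-value bracket: p>=0.10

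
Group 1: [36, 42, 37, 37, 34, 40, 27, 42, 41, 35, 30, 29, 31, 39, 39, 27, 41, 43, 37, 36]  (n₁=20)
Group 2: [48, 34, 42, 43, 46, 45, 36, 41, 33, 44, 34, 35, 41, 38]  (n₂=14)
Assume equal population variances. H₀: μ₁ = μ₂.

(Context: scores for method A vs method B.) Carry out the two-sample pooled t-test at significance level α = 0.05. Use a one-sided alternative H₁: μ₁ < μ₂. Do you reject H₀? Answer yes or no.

reject H₀: yes

x̄₁=36.150, s₁=5.050, n₁=20
x̄₂=40.000, s₂=4.977, n₂=14
s_p² = [19·5.050² + 13·4.977²]/32 = 25.2047
SE = √(s_p²·(1/20+1/14)) = 1.7494
t = (36.150−40.000)/1.7494 = -2.2007
df = 32
p-value (one-sided, H₁ less) = 0.01755
At α=0.05: p < α → reject H₀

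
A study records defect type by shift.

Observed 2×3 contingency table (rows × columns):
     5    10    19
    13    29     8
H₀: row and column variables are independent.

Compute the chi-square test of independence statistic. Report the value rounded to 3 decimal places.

test statistic = 14.782

Row totals [34, 50], col totals [18, 39, 27], n=84
χ² = (5−7.29)²/7.29 + (10−15.79)²/15.79 + (19−10.93)²/10.93 + (13−10.71)²/10.71 + (29−23.21)²/23.21 + (8−16.07)²/16.07 = 14.7821
df = 2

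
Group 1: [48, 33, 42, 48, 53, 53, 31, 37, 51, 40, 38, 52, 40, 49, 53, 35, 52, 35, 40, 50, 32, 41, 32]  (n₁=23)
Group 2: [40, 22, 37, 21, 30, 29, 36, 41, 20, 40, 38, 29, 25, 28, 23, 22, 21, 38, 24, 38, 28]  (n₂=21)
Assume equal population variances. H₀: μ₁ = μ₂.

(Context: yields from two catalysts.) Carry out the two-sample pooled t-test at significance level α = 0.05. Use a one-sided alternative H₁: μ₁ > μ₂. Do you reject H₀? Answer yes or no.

x̄₁=42.826, s₁=7.884, n₁=23
x̄₂=30.000, s₂=7.443, n₂=21
s_p² = [22·7.884² + 20·7.443²]/42 = 58.9358
SE = √(s_p²·(1/23+1/21)) = 2.3171
t = (42.826−30.000)/2.3171 = 5.5354
df = 42
p-value (one-sided, H₁ greater) = 0.00000
At α=0.05: p < α → reject H₀

reject H₀: yes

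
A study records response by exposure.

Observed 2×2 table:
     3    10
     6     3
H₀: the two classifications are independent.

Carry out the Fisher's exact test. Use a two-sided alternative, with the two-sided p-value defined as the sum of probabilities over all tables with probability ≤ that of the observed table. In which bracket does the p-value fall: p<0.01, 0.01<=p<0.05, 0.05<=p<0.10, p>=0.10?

Margins: r₁=13, r₂=9, c₁=9, c₂=13, n=22
p_obs = C(13,3)·C(9,6)/C(22,9); sum pmf over tables with pmf ≤ p_obs
p-value (two-sided) = 0.07890
→ bracket: 0.05<=p<0.10

p-value bracket: 0.05<=p<0.10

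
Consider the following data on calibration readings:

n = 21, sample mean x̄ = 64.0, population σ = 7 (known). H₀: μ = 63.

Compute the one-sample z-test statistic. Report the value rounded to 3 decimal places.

SE = σ/√n = 7/√21 = 1.5275
z = (x̄−μ₀)/SE = (64.0−63)/1.5275 = 0.6547

test statistic = 0.655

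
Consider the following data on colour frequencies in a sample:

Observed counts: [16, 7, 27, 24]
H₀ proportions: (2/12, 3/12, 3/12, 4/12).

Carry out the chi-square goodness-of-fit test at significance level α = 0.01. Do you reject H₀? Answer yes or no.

reject H₀: yes

n = 74; E_i = n·p_i = [12.33, 18.50, 18.50, 24.67]
χ² = (16−12.33)²/12.33 + (7−18.50)²/18.50 + (27−18.50)²/18.50 + (24−24.67)²/24.67 = 12.1622
df = 3
p-value (upper-tail) = 0.00685
At α=0.01: p < α → reject H₀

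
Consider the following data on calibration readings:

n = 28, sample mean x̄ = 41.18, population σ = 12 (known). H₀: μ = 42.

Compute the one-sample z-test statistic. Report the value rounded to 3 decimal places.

SE = σ/√n = 12/√28 = 2.2678
z = (x̄−μ₀)/SE = (41.18−42)/2.2678 = -0.3616

test statistic = -0.362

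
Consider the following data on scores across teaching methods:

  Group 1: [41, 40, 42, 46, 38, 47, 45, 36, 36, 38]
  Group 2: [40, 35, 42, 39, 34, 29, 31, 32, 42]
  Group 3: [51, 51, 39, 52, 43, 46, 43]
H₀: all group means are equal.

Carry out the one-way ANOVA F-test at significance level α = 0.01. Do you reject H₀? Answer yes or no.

Group means [40.90, 36.00, 46.43], grand mean 40.692
SSB = Σnᵢ(x̄ᵢ−x̄)² = 428.924; SSW = ΣΣ(x−x̄ᵢ)² = 490.614
MSB = 428.924/2 = 214.4621; MSW = 490.614/23 = 21.3311
F = MSB/MSW = 10.0540
df = (2, 23)
p-value (upper-tail) = 0.00073
At α=0.01: p < α → reject H₀

reject H₀: yes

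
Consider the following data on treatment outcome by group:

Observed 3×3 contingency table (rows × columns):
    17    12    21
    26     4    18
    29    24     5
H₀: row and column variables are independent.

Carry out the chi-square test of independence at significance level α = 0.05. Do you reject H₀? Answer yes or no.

reject H₀: yes

Row totals [50, 48, 58], col totals [72, 40, 44], n=156
χ² = (17−23.08)²/23.08 + (12−12.82)²/12.82 + (21−14.10)²/14.10 + (26−22.15)²/22.15 + (4−12.31)²/12.31 + (18−13.54)²/13.54 + (29−26.77)²/26.77 + (24−14.87)²/14.87 + (5−16.36)²/16.36 = 26.4479
df = 4
p-value (upper-tail) = 0.00003
At α=0.05: p < α → reject H₀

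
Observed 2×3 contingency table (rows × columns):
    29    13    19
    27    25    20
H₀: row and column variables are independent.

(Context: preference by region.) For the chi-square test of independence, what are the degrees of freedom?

df = (r−1)(c−1) = (2−1)·(3−1) = 2

degrees of freedom = 2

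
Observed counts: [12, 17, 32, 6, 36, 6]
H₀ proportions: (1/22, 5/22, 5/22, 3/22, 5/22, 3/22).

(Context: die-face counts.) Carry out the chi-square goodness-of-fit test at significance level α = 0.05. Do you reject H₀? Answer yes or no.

reject H₀: yes

n = 109; E_i = n·p_i = [4.95, 24.77, 24.77, 14.86, 24.77, 14.86]
χ² = (12−4.95)²/4.95 + (17−24.77)²/24.77 + (32−24.77)²/24.77 + (6−14.86)²/14.86 + (36−24.77)²/24.77 + (6−14.86)²/14.86 = 30.2257
df = 5
p-value (upper-tail) = 0.00001
At α=0.05: p < α → reject H₀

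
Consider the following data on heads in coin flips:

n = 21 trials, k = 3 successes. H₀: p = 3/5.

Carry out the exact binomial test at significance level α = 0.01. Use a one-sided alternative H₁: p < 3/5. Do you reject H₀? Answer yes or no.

reject H₀: yes

Exact binomial: n=21, k=3, p₀=3/5=0.6000
P(X≤3) from Σ C(n,i)·p₀^i·(1−p₀)^(n−i)
p-value (one-sided, H₁ less) = 0.00002
At α=0.01: p < α → reject H₀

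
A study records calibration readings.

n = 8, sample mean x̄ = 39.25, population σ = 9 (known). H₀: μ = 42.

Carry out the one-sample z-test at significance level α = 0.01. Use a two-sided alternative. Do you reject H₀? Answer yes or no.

SE = σ/√n = 9/√8 = 3.1820
z = (x̄−μ₀)/SE = (39.25−42)/3.1820 = -0.8642
p-value (two-sided) = 0.38746
At α=0.01: p ≥ α → fail to reject H₀

reject H₀: no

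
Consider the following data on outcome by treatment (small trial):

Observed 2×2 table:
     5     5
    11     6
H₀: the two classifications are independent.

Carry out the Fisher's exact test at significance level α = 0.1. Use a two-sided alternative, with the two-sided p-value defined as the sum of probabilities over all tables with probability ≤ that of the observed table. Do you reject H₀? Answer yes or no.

Margins: r₁=10, r₂=17, c₁=16, c₂=11, n=27
p_obs = C(10,5)·C(17,11)/C(27,16); sum pmf over tables with pmf ≤ p_obs
p-value (two-sided) = 0.68675
At α=0.1: p ≥ α → fail to reject H₀

reject H₀: no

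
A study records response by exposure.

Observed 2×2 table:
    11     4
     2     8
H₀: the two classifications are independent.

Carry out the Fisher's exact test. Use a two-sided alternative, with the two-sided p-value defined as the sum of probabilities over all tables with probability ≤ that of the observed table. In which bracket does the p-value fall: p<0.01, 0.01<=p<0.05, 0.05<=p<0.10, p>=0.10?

p-value bracket: 0.01<=p<0.05

Margins: r₁=15, r₂=10, c₁=13, c₂=12, n=25
p_obs = C(15,11)·C(10,2)/C(25,13); sum pmf over tables with pmf ≤ p_obs
p-value (two-sided) = 0.01542
→ bracket: 0.01<=p<0.05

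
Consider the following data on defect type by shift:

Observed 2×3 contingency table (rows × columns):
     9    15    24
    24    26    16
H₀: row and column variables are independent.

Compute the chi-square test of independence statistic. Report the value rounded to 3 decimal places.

Row totals [48, 66], col totals [33, 41, 40], n=114
χ² = (9−13.89)²/13.89 + (15−17.26)²/17.26 + (24−16.84)²/16.84 + (24−19.11)²/19.11 + (26−23.74)²/23.74 + (16−23.16)²/23.16 = 8.7453
df = 2

test statistic = 8.745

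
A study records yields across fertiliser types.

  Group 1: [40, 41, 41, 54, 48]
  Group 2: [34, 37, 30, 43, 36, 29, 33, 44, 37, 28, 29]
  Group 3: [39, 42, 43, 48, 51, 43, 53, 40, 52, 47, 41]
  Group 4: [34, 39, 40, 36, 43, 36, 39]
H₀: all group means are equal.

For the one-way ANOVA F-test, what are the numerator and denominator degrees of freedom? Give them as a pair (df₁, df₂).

k = 4 groups, N = 34 total
df = (k−1, N−k) = (4−1, 34−4) = (3, 30)

degrees of freedom = [3, 30]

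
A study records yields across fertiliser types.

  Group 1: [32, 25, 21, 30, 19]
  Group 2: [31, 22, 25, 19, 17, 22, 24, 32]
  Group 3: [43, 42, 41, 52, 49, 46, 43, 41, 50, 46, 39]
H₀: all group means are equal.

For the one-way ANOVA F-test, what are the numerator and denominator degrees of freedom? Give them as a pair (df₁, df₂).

k = 3 groups, N = 24 total
df = (k−1, N−k) = (3−1, 24−3) = (2, 21)

degrees of freedom = [2, 21]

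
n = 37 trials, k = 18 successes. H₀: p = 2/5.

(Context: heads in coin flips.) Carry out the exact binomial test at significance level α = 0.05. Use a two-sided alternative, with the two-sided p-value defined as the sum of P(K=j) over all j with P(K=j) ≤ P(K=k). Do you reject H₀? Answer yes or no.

Exact binomial: n=37, k=18, p₀=2/5=0.4000
P(X=j) = C(n,j)·p₀^j·(1−p₀)^(n−j); p = Σ P(X=j) over j with P(X=j) ≤ P(X=18)
p-value (two-sided) = 0.31533
At α=0.05: p ≥ α → fail to reject H₀

reject H₀: no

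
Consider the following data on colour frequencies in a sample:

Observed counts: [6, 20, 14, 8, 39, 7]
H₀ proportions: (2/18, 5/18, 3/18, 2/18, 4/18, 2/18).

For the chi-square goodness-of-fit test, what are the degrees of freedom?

df = k − 1 = 6 − 1 = 5

degrees of freedom = 5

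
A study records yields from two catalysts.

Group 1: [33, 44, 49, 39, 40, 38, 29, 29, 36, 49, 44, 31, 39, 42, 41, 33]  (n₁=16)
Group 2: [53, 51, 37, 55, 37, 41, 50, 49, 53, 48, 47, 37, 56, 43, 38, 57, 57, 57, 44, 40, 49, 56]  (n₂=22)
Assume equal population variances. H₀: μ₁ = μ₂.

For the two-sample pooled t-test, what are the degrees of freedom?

degrees of freedom = 36

df = n₁ + n₂ − 2 = 16 + 22 − 2 = 36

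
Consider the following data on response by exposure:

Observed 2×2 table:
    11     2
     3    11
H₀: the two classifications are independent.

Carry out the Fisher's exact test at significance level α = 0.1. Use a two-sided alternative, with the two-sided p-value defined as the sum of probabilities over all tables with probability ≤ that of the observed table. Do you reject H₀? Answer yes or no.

reject H₀: yes

Margins: r₁=13, r₂=14, c₁=14, c₂=13, n=27
p_obs = C(13,11)·C(14,3)/C(27,14); sum pmf over tables with pmf ≤ p_obs
p-value (two-sided) = 0.00184
At α=0.1: p < α → reject H₀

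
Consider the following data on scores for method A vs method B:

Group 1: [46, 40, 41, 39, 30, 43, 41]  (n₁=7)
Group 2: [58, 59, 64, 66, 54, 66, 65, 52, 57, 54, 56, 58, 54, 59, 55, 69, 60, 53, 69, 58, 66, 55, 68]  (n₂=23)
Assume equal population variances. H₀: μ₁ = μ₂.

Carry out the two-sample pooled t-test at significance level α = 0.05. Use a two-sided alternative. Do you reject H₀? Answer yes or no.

reject H₀: yes

x̄₁=40.000, s₁=4.967, n₁=7
x̄₂=59.783, s₂=5.576, n₂=23
s_p² = [6·4.967² + 22·5.576²]/28 = 29.7112
SE = √(s_p²·(1/7+1/23)) = 2.3529
t = (40.000−59.783)/2.3529 = -8.4077
df = 28
p-value (two-sided) = 0.00000
At α=0.05: p < α → reject H₀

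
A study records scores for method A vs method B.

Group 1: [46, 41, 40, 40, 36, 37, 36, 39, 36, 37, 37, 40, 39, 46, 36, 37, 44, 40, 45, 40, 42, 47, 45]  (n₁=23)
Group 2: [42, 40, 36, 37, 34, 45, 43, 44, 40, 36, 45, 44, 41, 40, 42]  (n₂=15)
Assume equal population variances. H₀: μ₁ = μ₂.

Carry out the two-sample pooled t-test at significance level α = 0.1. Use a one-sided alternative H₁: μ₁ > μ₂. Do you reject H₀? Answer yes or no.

x̄₁=40.261, s₁=3.646, n₁=23
x̄₂=40.600, s₂=3.501, n₂=15
s_p² = [22·3.646² + 14·3.501²]/36 = 12.8899
SE = √(s_p²·(1/23+1/15)) = 1.1915
t = (40.261−40.600)/1.1915 = -0.2846
df = 36
p-value (one-sided, H₁ greater) = 0.61122
At α=0.1: p ≥ α → fail to reject H₀

reject H₀: no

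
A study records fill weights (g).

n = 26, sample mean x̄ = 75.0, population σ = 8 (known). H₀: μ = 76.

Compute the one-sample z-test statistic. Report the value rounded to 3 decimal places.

SE = σ/√n = 8/√26 = 1.5689
z = (x̄−μ₀)/SE = (75.0−76)/1.5689 = -0.6374

test statistic = -0.637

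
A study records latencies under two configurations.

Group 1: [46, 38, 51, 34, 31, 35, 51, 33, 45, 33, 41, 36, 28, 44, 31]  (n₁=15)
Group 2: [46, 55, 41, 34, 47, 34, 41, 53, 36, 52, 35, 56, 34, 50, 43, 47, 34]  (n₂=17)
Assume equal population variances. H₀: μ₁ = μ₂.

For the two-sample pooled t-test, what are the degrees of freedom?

degrees of freedom = 30

df = n₁ + n₂ − 2 = 15 + 17 − 2 = 30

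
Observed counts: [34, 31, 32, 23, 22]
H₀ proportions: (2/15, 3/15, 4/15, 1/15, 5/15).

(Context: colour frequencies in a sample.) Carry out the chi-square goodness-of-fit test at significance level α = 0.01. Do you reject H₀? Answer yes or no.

n = 142; E_i = n·p_i = [18.93, 28.40, 37.87, 9.47, 47.33]
χ² = (34−18.93)²/18.93 + (31−28.40)²/28.40 + (32−37.87)²/37.87 + (23−9.47)²/9.47 + (22−47.33)²/47.33 = 46.0423
df = 4
p-value (upper-tail) = 0.00000
At α=0.01: p < α → reject H₀

reject H₀: yes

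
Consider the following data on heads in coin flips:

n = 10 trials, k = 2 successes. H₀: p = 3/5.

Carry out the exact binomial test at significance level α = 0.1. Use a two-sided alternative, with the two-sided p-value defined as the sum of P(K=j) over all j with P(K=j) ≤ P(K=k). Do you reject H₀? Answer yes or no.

Exact binomial: n=10, k=2, p₀=3/5=0.6000
P(X=j) = C(n,j)·p₀^j·(1−p₀)^(n−j); p = Σ P(X=j) over j with P(X=j) ≤ P(X=2)
p-value (two-sided) = 0.01834
At α=0.1: p < α → reject H₀

reject H₀: yes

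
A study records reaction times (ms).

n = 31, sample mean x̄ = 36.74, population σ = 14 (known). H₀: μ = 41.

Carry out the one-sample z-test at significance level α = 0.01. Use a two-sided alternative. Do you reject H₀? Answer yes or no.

reject H₀: no

SE = σ/√n = 14/√31 = 2.5145
z = (x̄−μ₀)/SE = (36.74−41)/2.5145 = -1.6942
p-value (two-sided) = 0.09023
At α=0.01: p ≥ α → fail to reject H₀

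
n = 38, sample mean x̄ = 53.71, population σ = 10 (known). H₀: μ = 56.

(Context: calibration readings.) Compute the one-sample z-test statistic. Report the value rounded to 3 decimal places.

SE = σ/√n = 10/√38 = 1.6222
z = (x̄−μ₀)/SE = (53.71−56)/1.6222 = -1.4117

test statistic = -1.412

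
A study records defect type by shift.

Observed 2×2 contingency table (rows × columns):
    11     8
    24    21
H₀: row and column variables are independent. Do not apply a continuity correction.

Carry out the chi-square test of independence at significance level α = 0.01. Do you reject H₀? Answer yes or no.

Row totals [19, 45], col totals [35, 29], n=64
χ² = (11−10.39)²/10.39 + (8−8.61)²/8.61 + (24−24.61)²/24.61 + (21−20.39)²/20.39 = 0.1122
df = 1
p-value (upper-tail) = 0.73769
At α=0.01: p ≥ α → fail to reject H₀

reject H₀: no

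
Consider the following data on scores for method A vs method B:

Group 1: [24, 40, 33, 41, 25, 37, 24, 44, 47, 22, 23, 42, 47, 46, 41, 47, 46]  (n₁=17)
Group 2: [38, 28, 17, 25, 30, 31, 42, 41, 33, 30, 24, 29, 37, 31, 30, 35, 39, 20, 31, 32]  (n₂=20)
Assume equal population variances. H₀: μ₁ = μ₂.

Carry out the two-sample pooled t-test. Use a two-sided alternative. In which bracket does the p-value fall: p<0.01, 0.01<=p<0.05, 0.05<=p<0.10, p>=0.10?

x̄₁=37.000, s₁=9.670, n₁=17
x̄₂=31.150, s₂=6.523, n₂=20
s_p² = [16·9.670² + 19·6.523²]/35 = 65.8443
SE = √(s_p²·(1/17+1/20)) = 2.6768
t = (37.000−31.150)/2.6768 = 2.1854
df = 35
p-value (two-sided) = 0.03564
→ bracket: 0.01<=p<0.05

p-value bracket: 0.01<=p<0.05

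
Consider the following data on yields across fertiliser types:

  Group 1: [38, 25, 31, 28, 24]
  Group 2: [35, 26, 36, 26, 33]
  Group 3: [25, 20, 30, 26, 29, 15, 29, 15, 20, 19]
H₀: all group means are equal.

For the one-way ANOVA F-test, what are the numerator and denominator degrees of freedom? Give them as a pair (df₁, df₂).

degrees of freedom = [2, 17]

k = 3 groups, N = 20 total
df = (k−1, N−k) = (3−1, 20−3) = (2, 17)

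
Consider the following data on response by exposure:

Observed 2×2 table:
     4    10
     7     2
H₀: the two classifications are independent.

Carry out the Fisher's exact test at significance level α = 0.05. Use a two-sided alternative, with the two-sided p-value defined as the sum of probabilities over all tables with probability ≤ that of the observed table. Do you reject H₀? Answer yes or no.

Margins: r₁=14, r₂=9, c₁=11, c₂=12, n=23
p_obs = C(14,4)·C(9,7)/C(23,11); sum pmf over tables with pmf ≤ p_obs
p-value (two-sided) = 0.03607
At α=0.05: p < α → reject H₀

reject H₀: yes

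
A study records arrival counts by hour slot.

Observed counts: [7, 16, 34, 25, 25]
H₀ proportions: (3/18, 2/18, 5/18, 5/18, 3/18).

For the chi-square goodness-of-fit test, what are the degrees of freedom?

df = k − 1 = 5 − 1 = 4

degrees of freedom = 4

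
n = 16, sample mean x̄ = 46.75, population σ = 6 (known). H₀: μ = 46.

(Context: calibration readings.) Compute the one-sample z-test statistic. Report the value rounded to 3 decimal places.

SE = σ/√n = 6/√16 = 1.5000
z = (x̄−μ₀)/SE = (46.75−46)/1.5000 = 0.5000

test statistic = 0.500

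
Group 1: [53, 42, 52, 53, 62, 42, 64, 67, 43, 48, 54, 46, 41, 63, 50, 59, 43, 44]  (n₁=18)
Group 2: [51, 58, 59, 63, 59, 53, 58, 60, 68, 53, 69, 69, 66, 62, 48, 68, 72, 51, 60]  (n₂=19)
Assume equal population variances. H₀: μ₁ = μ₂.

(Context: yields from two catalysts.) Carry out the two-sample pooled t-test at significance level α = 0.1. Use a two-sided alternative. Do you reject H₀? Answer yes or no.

reject H₀: yes

x̄₁=51.444, s₁=8.549, n₁=18
x̄₂=60.368, s₂=7.049, n₂=19
s_p² = [17·8.549² + 18·7.049²]/35 = 61.0533
SE = √(s_p²·(1/18+1/19)) = 2.5701
t = (51.444−60.368)/2.5701 = -3.4723
df = 35
p-value (two-sided) = 0.00139
At α=0.1: p < α → reject H₀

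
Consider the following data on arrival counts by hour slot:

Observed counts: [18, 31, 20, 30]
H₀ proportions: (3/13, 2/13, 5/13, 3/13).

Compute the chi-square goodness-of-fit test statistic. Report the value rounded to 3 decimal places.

test statistic = 28.177

n = 99; E_i = n·p_i = [22.85, 15.23, 38.08, 22.85]
χ² = (18−22.85)²/22.85 + (31−15.23)²/15.23 + (20−38.08)²/38.08 + (30−22.85)²/22.85 = 28.1768
df = 3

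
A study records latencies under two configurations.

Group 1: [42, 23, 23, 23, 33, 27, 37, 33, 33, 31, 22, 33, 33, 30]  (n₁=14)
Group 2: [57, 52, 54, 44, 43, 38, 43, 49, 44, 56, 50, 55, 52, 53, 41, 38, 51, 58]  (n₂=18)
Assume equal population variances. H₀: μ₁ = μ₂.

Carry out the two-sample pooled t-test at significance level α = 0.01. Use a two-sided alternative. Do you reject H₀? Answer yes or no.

reject H₀: yes

x̄₁=30.214, s₁=5.938, n₁=14
x̄₂=48.778, s₂=6.513, n₂=18
s_p² = [13·5.938² + 17·6.513²]/30 = 39.3156
SE = √(s_p²·(1/14+1/18)) = 2.2344
t = (30.214−48.778)/2.2344 = -8.3081
df = 30
p-value (two-sided) = 0.00000
At α=0.01: p < α → reject H₀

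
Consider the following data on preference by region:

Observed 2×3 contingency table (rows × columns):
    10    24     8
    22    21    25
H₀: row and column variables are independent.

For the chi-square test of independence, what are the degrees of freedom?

df = (r−1)(c−1) = (2−1)·(3−1) = 2

degrees of freedom = 2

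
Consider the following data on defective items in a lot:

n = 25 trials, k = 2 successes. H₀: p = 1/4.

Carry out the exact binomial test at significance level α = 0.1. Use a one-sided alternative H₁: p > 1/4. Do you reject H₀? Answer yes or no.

reject H₀: no

Exact binomial: n=25, k=2, p₀=1/4=0.2500
P(X≥2) from Σ C(n,i)·p₀^i·(1−p₀)^(n−i)
p-value (one-sided, H₁ greater) = 0.99298
At α=0.1: p ≥ α → fail to reject H₀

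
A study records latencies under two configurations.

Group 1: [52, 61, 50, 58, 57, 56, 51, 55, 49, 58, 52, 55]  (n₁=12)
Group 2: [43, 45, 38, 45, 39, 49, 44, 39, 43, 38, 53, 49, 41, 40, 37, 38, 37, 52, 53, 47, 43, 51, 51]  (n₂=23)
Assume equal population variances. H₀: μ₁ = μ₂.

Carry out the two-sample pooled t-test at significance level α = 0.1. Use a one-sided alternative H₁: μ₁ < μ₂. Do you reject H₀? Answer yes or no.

x̄₁=54.500, s₁=3.705, n₁=12
x̄₂=44.130, s₂=5.513, n₂=23
s_p² = [11·3.705² + 22·5.513²]/33 = 24.8366
SE = √(s_p²·(1/12+1/23)) = 1.7747
t = (54.500−44.130)/1.7747 = 5.8430
df = 33
p-value (one-sided, H₁ less) = 1.00000
At α=0.1: p ≥ α → fail to reject H₀

reject H₀: no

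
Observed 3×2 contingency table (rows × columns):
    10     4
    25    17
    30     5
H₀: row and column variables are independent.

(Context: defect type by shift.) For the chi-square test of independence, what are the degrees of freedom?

df = (r−1)(c−1) = (3−1)·(2−1) = 2

degrees of freedom = 2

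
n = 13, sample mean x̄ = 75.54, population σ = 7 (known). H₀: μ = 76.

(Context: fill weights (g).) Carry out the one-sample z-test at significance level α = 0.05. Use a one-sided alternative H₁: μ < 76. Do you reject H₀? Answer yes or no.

SE = σ/√n = 7/√13 = 1.9415
z = (x̄−μ₀)/SE = (75.54−76)/1.9415 = -0.2369
p-value (one-sided, H₁ less) = 0.40635
At α=0.05: p ≥ α → fail to reject H₀

reject H₀: no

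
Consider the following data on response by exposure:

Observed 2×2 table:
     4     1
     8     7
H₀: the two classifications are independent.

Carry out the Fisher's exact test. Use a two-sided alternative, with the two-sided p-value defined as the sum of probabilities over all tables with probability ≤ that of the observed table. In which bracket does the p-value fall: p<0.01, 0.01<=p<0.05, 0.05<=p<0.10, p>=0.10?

p-value bracket: p>=0.10

Margins: r₁=5, r₂=15, c₁=12, c₂=8, n=20
p_obs = C(5,4)·C(15,8)/C(20,12); sum pmf over tables with pmf ≤ p_obs
p-value (two-sided) = 0.60268
→ bracket: p>=0.10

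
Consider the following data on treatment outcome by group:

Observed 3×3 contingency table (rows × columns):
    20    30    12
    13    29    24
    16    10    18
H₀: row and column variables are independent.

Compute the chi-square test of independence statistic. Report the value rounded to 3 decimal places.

test statistic = 12.322

Row totals [62, 66, 44], col totals [49, 69, 54], n=172
χ² = (20−17.66)²/17.66 + (30−24.87)²/24.87 + (12−19.47)²/19.47 + (13−18.80)²/18.80 + (29−26.48)²/26.48 + (24−20.72)²/20.72 + (16−12.53)²/12.53 + (10−17.65)²/17.65 + (18−13.81)²/13.81 = 12.3223
df = 4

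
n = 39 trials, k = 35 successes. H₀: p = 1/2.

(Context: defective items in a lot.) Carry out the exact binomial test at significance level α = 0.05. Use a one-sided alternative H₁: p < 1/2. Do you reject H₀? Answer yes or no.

Exact binomial: n=39, k=35, p₀=1/2=0.5000
P(X≤35) from Σ C(n,i)·p₀^i·(1−p₀)^(n−i)
p-value (one-sided, H₁ less) = 1.00000
At α=0.05: p ≥ α → fail to reject H₀

reject H₀: no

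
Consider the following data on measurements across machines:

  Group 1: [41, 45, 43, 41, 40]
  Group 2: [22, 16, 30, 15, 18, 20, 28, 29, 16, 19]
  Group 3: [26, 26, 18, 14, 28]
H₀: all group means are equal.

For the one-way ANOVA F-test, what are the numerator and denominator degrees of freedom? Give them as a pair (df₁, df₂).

degrees of freedom = [2, 17]

k = 3 groups, N = 20 total
df = (k−1, N−k) = (3−1, 20−3) = (2, 17)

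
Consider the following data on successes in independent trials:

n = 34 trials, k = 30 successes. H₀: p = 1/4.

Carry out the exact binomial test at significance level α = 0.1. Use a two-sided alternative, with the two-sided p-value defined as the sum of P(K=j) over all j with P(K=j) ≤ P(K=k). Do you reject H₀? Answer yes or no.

Exact binomial: n=34, k=30, p₀=1/4=0.2500
P(X=j) = C(n,j)·p₀^j·(1−p₀)^(n−j); p = Σ P(X=j) over j with P(X=j) ≤ P(X=30)
p-value (two-sided) = 0.00000
At α=0.1: p < α → reject H₀

reject H₀: yes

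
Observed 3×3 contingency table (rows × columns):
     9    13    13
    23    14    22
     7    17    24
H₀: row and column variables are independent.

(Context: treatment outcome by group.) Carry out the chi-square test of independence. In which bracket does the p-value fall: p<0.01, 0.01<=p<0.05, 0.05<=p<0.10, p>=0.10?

p-value bracket: 0.05<=p<0.10

Row totals [35, 59, 48], col totals [39, 44, 59], n=142
χ² = (9−9.61)²/9.61 + (13−10.85)²/10.85 + (13−14.54)²/14.54 + (23−16.20)²/16.20 + (14−18.28)²/18.28 + (22−24.51)²/24.51 + (7−13.18)²/13.18 + (17−14.87)²/14.87 + (24−19.94)²/19.94 = 8.7706
df = 4
p-value (upper-tail) = 0.06710
→ bracket: 0.05<=p<0.10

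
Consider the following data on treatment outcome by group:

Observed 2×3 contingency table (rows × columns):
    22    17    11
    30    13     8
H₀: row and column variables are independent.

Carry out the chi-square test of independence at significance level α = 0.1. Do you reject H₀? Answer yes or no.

Row totals [50, 51], col totals [52, 30, 19], n=101
χ² = (22−25.74)²/25.74 + (17−14.85)²/14.85 + (11−9.41)²/9.41 + (30−26.26)²/26.26 + (13−15.15)²/15.15 + (8−9.59)²/9.59 = 2.2281
df = 2
p-value (upper-tail) = 0.32823
At α=0.1: p ≥ α → fail to reject H₀

reject H₀: no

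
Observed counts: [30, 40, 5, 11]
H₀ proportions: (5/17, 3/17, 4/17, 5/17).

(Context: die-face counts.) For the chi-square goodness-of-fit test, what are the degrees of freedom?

degrees of freedom = 3

df = k − 1 = 4 − 1 = 3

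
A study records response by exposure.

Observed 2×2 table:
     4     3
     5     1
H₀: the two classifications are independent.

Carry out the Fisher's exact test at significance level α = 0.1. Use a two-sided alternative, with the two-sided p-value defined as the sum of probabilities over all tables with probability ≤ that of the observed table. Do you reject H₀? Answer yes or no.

reject H₀: no

Margins: r₁=7, r₂=6, c₁=9, c₂=4, n=13
p_obs = C(7,4)·C(6,5)/C(13,9); sum pmf over tables with pmf ≤ p_obs
p-value (two-sided) = 0.55944
At α=0.1: p ≥ α → fail to reject H₀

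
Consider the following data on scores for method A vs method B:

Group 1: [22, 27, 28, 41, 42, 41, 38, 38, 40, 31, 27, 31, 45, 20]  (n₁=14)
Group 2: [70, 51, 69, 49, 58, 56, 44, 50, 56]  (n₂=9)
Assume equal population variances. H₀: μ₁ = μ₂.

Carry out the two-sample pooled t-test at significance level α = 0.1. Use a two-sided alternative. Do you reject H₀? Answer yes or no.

reject H₀: yes

x̄₁=33.643, s₁=8.044, n₁=14
x̄₂=55.889, s₂=8.824, n₂=9
s_p² = [13·8.044² + 8·8.824²]/21 = 69.7192
SE = √(s_p²·(1/14+1/9)) = 3.5674
t = (33.643−55.889)/3.5674 = -6.2359
df = 21
p-value (two-sided) = 0.00000
At α=0.1: p < α → reject H₀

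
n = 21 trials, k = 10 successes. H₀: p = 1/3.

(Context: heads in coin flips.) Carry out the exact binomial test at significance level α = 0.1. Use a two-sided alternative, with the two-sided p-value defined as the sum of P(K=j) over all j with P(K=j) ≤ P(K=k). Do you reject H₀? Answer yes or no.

reject H₀: no

Exact binomial: n=21, k=10, p₀=1/3=0.3333
P(X=j) = C(n,j)·p₀^j·(1−p₀)^(n−j); p = Σ P(X=j) over j with P(X=j) ≤ P(X=10)
p-value (two-sided) = 0.17094
At α=0.1: p ≥ α → fail to reject H₀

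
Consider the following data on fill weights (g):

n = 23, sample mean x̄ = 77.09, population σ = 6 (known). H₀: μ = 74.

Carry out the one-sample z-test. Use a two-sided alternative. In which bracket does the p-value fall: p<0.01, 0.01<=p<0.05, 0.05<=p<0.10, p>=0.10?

p-value bracket: 0.01<=p<0.05

SE = σ/√n = 6/√23 = 1.2511
z = (x̄−μ₀)/SE = (77.09−74)/1.2511 = 2.4699
p-value (two-sided) = 0.01352
→ bracket: 0.01<=p<0.05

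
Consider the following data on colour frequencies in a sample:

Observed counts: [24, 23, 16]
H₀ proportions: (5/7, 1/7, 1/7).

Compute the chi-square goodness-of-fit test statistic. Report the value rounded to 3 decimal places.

test statistic = 37.022

n = 63; E_i = n·p_i = [45.00, 9.00, 9.00]
χ² = (24−45.00)²/45.00 + (23−9.00)²/9.00 + (16−9.00)²/9.00 = 37.0222
df = 2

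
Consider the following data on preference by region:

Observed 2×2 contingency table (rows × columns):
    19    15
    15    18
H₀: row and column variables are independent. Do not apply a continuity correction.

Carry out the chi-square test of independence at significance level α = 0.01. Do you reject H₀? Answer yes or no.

Row totals [34, 33], col totals [34, 33], n=67
χ² = (19−17.25)²/17.25 + (15−16.75)²/16.75 + (15−16.75)²/16.75 + (18−16.25)²/16.25 = 0.7286
df = 1
p-value (upper-tail) = 0.39335
At α=0.01: p ≥ α → fail to reject H₀

reject H₀: no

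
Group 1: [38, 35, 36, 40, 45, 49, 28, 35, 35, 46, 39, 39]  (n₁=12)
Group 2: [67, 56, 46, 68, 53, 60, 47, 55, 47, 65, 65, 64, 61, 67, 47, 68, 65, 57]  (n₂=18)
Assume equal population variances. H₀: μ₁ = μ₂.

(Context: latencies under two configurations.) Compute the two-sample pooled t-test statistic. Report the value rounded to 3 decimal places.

x̄₁=38.750, s₁=5.754, n₁=12
x̄₂=58.778, s₂=8.019, n₂=18
s_p² = [11·5.754² + 17·8.019²]/28 = 52.0486
SE = √(s_p²·(1/12+1/18)) = 2.6887
t = (38.750−58.778)/2.6887 = -7.4489
df = 28

test statistic = -7.449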